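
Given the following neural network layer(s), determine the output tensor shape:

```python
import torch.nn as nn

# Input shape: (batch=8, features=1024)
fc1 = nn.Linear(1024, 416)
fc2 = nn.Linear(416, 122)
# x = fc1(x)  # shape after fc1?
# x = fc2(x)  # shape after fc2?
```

Input: (8, 1024) -> after fc1: (8, 416) -> Output: (8, 122)

Answer: (8, 122)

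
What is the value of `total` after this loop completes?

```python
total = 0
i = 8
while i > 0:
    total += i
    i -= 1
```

Sum 8 down to 1
`total` takes the values: 0 → 8 → 15 → 21 → 26 → 30 → 33 → 35 → 36

Answer: 36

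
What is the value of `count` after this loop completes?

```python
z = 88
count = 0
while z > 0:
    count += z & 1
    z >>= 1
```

Count set bits in 88 (binary: 0b1011000)
`count` takes the values: 0 → 1 → 2 → 3

Answer: 3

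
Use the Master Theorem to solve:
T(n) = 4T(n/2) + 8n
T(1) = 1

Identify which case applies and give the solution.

a=4, b=2, f(n)=8n. log_2(4) = 2. Since c=1 < 2, Case 1 applies: T(n) = Θ(n^log_b(a)) = O(n^2).

Answer: O(n^2) - Case 1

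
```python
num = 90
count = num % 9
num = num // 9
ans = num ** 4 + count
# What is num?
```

Trace:
`num = 90` → num = 90
`count = num % 9` → count = 0
`num = num // 9` → num = 10
`ans = num ** 4 + count` → ans = 10000
So num = 10

Answer: 10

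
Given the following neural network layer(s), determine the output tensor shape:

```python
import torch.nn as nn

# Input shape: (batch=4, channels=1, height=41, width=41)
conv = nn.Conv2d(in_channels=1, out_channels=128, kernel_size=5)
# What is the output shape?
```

Input: (4, 1, 41, 41) -> Output: (4, 128, 37, 37)

Answer: (4, 128, 37, 37)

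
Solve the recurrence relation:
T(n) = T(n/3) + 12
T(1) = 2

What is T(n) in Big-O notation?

Each step divides n by 3 and adds 12. After log_3(n) steps we reach T(1)=2. So T(n) = 12·log_3(n) + 2 = O(log n).

Answer: O(log n)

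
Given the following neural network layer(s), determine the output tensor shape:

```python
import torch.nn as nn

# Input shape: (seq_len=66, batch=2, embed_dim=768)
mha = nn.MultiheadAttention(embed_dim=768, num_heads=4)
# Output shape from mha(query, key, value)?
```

Input: (66, 2, 768) -> Output: (66, 2, 768)

Answer: (66, 2, 768)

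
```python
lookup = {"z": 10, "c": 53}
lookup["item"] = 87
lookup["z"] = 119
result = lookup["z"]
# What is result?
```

Trace:
`lookup = {"z": 10, "c": 53}` → lookup = {'z': 10, 'c': 53}
`lookup["item"] = 87` → lookup = {'z': 10, 'c': 53, 'item': 87}
`lookup["z"] = 119` → lookup = {'z': 119, 'c': 53, 'item': 87}
`result = lookup["z"]` → result = 119
So result = 119

Answer: 119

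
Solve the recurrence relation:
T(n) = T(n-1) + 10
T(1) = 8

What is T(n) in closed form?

Unrolling: T(n) = T(1) + 10·(n-1) = 8 + 10(n-1) = 10n - 2.

Answer: T(n) = 10n - 2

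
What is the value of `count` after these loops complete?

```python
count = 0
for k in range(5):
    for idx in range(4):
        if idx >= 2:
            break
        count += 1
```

Inner breaks at 2, outer runs 5 times
`count` takes the values: 0 → 1 → 2 → 3 → 4 → 5 → 6 → 7 → 8 → 9 → 10

Answer: 10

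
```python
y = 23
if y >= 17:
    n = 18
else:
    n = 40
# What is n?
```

Trace:
`y = 23` → y = 23
`if y >= 17: ...` → y >= 17 is True → n = 18
So n = 18

Answer: 18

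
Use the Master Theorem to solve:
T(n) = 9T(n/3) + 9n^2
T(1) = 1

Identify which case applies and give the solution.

a=9, b=3, f(n)=9n^2. log_3(9) = 2. Since c=2 = 2, Case 2 applies: T(n) = Θ(n^log_b(a) · log n) = O(n^2 log n).

Answer: O(n^2 log n) - Case 2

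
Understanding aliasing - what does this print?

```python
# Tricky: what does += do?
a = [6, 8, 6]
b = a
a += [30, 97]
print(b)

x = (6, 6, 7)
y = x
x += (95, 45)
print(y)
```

Key concept: += behavior differs for mutable vs immutable.
Step by step:
`a = [6, 8, 6]` → a = [6, 8, 6]
`b = a` → b = [6, 8, 6] (same object as a)
`a += [30, 97]` → a = [6, 8, 6, 30, 97] (same object as b); b = [6, 8, 6, 30, 97] (same object as a)
`print(b)` → prints [6, 8, 6, 30, 97]
`x = (6, 6, 7)` → x = (6, 6, 7)
`y = x` → y = (6, 6, 7)
`x += (95, 45)` → x = (6, 6, 7, 95, 45)
`print(y)` → prints (6, 6, 7)

Answer:
[6, 8, 6, 30, 97]
(6, 6, 7)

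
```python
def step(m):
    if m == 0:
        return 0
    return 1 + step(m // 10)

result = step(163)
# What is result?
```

Count of digits of 163: 3

Answer: 3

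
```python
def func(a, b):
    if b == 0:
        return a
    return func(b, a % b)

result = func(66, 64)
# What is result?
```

func(66, 64) -> func(64, 2) -> func(2, 0) -> 2

Answer: 2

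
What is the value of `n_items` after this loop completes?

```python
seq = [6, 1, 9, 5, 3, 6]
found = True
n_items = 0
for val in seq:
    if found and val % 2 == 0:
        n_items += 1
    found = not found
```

Count even values at even positions
`n_items` takes the values: 0 → 1

Answer: 1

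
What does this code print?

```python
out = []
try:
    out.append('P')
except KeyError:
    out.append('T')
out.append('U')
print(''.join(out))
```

Execution trace: 'P' (try body, no exception) → 'U' (after the try/except). Output: PU

Answer: PU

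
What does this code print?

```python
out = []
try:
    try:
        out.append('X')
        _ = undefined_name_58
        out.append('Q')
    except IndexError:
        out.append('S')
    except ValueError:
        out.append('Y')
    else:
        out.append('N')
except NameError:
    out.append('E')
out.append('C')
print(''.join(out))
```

Execution trace: 'X' (inner try body) → 'E' (outer except NameError) → 'C' (after the try/except). Output: XEC

Answer: XEC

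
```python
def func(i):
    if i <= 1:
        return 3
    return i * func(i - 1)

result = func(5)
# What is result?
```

func(5) = 5 * 4 * 3 * 2 * 3 = 360

Answer: 360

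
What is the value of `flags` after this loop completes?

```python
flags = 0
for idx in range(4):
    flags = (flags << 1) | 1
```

Build 4 consecutive 1-bits: 0b1111
`flags` takes the values: 0 → 1 → 3 → 7 → 15

Answer: 15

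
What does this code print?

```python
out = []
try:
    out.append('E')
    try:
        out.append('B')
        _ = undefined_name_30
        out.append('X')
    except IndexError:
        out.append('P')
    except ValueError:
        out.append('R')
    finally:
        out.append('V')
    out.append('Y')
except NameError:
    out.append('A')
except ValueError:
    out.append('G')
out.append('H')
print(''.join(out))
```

Execution trace: 'E' (try body) → 'B' (inner try body) → 'V' (inner finally) → 'A' (except NameError) → 'H' (after the try/except). Output: EBVAH

Answer: EBVAH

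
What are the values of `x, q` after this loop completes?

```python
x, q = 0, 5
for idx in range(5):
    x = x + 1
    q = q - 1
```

x goes 0→5, q goes 5→0
`x, q` takes the values: (0, 5) → (1, 5) → (1, 4) → (2, 4) → (2, 3) → (3, 3) → (3, 2) → (4, 2) → (4, 1) → (5, 1) → (5, 0)

Answer: 5, 0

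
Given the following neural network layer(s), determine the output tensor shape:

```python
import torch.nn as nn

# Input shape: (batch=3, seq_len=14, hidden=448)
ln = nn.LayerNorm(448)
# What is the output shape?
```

Input: (3, 14, 448) -> Output: (3, 14, 448)

Answer: (3, 14, 448)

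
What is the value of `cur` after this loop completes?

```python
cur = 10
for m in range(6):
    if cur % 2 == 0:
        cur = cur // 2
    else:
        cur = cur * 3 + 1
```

Collatz-style transformation from 10
`cur` takes the values: 10 → 5 → 16 → 8 → 4 → 2 → 1

Answer: 1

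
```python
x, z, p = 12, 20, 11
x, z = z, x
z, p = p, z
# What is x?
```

Trace:
`x, z, p = 12, 20, 11` → x = 12; z = 20; p = 11
`x, z = z, x` → x = 20; z = 12
`z, p = p, z` → z = 11; p = 12
So x = 20

Answer: 20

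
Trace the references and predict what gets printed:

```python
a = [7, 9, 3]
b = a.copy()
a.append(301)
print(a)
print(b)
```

Key concept: list.copy() creates independent copy.
Step by step:
`a = [7, 9, 3]` → a = [7, 9, 3]
`b = a.copy()` → b = [7, 9, 3]
`a.append(301)` → a = [7, 9, 3, 301]
`print(a)` → prints [7, 9, 3, 301]
`print(b)` → prints [7, 9, 3]

Answer:
[7, 9, 3, 301]
[7, 9, 3]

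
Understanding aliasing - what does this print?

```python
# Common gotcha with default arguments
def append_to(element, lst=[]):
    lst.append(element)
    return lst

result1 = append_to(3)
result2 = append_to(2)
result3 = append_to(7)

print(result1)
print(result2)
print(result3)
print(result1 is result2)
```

Key concept: mutable default argument gotcha.
Step by step:
`result1 = append_to(3)` → result1 = [3]
`result2 = append_to(2)` → result1 = [3, 2] (same object as result2); result2 = [3, 2] (same object as result1)
`result3 = append_to(7)` → result1 = [3, 2, 7] (same object as result2, result3); result2 = [3, 2, 7] (same object as result1, result3); result3 = [3, 2, 7] (same object as result1, result2)
`print(result1)` → prints [3, 2, 7]
`print(result2)` → prints [3, 2, 7]
`print(result3)` → prints [3, 2, 7]
`print(result1 is result2)` → prints True

Answer:
[3, 2, 7]
[3, 2, 7]
[3, 2, 7]
True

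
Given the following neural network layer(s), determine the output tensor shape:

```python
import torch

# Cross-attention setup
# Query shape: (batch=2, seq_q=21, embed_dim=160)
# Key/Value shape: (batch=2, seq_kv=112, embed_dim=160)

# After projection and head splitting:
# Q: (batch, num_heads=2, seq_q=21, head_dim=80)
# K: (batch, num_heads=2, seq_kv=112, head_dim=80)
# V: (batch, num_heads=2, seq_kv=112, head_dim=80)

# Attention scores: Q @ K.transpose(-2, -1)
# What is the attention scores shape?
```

Input: (2, 21, 160) -> Output: (2, 2, 21, 112)

Answer: (2, 2, 21, 112)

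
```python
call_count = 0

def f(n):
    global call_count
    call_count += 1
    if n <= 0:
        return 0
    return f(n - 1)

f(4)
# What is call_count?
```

Linear recursion stepping by 1: 5 calls from n=4 down to ≤0.

Answer: 5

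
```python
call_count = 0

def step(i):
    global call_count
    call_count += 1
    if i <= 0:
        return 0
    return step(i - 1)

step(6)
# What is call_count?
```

Linear recursion stepping by 1: 7 calls from i=6 down to ≤0.

Answer: 7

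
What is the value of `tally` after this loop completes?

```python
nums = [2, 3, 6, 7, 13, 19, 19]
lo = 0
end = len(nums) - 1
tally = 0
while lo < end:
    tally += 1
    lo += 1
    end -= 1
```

Iterations until pointers meet (list length 7)
`tally` takes the values: 0 → 1 → 2 → 3

Answer: 3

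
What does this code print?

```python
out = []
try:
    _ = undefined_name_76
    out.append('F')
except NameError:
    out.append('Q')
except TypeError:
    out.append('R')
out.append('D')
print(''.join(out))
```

Execution trace: 'Q' (except NameError) → 'D' (after the try/except). Output: QD

Answer: QD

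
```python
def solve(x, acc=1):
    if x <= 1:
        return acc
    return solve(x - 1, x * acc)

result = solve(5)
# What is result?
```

Accumulator trace (n, acc): (5, 1) -> (4, 5) -> (3, 20) -> (2, 60) -> (1, 120) -> return 120

Answer: 120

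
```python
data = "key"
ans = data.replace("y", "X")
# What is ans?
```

Trace:
`data = "key"` → data = 'key'
`ans = data.replace("y", "X")` → ans = 'keX'
So ans = 'keX'

Answer: 'keX'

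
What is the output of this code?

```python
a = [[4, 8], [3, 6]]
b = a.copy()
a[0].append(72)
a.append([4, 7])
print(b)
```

Key concept: shallow copy with nested lists.
Step by step:
`a = [[4, 8], [3, 6]]` → a = [[4, 8], [3, 6]]
`b = a.copy()` → b = [[4, 8], [3, 6]]
`a[0].append(72)` → a = [[4, 8, 72], [3, 6]]; b = [[4, 8, 72], [3, 6]]
`a.append([4, 7])` → a = [[4, 8, 72], [3, 6], [4, 7]]
`print(b)` → prints [[4, 8, 72], [3, 6]]

Answer: [[4, 8, 72], [3, 6]]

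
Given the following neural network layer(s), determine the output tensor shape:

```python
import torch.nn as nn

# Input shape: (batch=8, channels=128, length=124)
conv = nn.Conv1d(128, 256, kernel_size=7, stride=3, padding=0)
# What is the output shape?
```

Input: (8, 128, 124) -> Output: (8, 256, 40)

Answer: (8, 256, 40)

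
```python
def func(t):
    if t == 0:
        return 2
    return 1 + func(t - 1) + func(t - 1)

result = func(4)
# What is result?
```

func(t) = 1 + 2·func(t-1), func(0)=2. Closed form: (2+1)·2^4 - 1 = 47.

Answer: 47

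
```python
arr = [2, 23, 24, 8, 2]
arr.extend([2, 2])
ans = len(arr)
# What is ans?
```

Trace:
`arr = [2, 23, 24, 8, 2]` → arr = [2, 23, 24, 8, 2]
`arr.extend([2, 2])` → arr = [2, 23, 24, 8, 2, 2, 2]
`ans = len(arr)` → ans = 7
So ans = 7

Answer: 7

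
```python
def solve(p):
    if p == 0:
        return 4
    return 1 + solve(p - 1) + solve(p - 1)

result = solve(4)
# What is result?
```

solve(p) = 1 + 2·solve(p-1), solve(0)=4. Closed form: (4+1)·2^4 - 1 = 79.

Answer: 79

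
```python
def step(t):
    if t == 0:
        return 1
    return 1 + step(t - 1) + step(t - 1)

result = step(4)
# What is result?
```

step(t) = 1 + 2·step(t-1), step(0)=1. Closed form: (1+1)·2^4 - 1 = 31.

Answer: 31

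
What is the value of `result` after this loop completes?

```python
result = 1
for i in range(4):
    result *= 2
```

2^4 = 16
`result` takes the values: 1 → 2 → 4 → 8 → 16

Answer: 16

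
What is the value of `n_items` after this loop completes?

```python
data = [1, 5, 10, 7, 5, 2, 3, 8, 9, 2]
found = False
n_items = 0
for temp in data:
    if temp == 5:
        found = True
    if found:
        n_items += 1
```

Count elements after first 5 in [1, 5, 10, 7, 5, 2, 3, 8, 9, 2]
`n_items` takes the values: 0 → 1 → 2 → 3 → 4 → 5 → 6 → 7 → 8 → 9

Answer: 9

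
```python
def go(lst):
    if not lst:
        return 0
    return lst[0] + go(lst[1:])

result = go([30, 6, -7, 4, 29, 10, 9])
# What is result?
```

30 + 6 + (-7) + 4 + 29 + 10 + 9 + 0 = 81

Answer: 81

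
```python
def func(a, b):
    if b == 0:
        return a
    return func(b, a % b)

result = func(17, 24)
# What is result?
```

func(17, 24) -> func(24, 17) -> func(17, 7) -> func(7, 3) -> func(3, 1) -> func(1, 0) -> 1

Answer: 1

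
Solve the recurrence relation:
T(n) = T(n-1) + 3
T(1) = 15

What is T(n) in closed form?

Unrolling: T(n) = T(1) + 3·(n-1) = 15 + 3(n-1) = 3n + 12.

Answer: T(n) = 3n + 12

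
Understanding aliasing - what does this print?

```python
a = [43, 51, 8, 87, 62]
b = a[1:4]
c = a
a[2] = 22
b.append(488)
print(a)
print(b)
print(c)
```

Key concept: slice vs alias.
Step by step:
`a = [43, 51, 8, 87, 62]` → a = [43, 51, 8, 87, 62]
`b = a[1:4]` → b = [51, 8, 87]
`c = a` → c = [43, 51, 8, 87, 62] (same object as a)
`a[2] = 22` → a = [43, 51, 22, 87, 62] (same object as c); c = [43, 51, 22, 87, 62] (same object as a)
`b.append(488)` → b = [51, 8, 87, 488]
`print(a)` → prints [43, 51, 22, 87, 62]
`print(b)` → prints [51, 8, 87, 488]
`print(c)` → prints [43, 51, 22, 87, 62]

Answer:
[43, 51, 22, 87, 62]
[51, 8, 87, 488]
[43, 51, 22, 87, 62]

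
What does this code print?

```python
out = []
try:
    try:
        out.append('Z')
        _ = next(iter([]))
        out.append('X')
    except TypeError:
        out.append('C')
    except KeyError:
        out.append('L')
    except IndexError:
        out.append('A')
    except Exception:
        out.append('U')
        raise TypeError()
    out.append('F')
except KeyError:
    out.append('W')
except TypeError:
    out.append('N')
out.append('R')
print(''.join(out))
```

Execution trace: 'Z' (inner try body) → 'U' (inner except Exception) → 'N' (except TypeError) → 'R' (after the try/except). Output: ZUNR

Answer: ZUNR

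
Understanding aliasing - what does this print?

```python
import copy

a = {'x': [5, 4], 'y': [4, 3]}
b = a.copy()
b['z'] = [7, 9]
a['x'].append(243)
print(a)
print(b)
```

Key concept: shallow copy of dict with mutable values.
Step by step:
`a = {'x': [5, 4], 'y': [4, 3]}` → a = {'x': [5, 4], 'y': [4, 3]}
`b = a.copy()` → b = {'x': [5, 4], 'y': [4, 3]}
`b['z'] = [7, 9]` → b = {'x': [5, 4], 'y': [4, 3], 'z': [7, 9]}
`a['x'].append(243)` → a = {'x': [5, 4, 243], 'y': [4, 3]}; b = {'x': [5, 4, 243], 'y': [4, 3], 'z': [7, 9]}
`print(a)` → prints {'x': [5, 4, 243], 'y': [4, 3]}
`print(b)` → prints {'x': [5, 4, 243], 'y': [4, 3], 'z': [7, 9]}

Answer:
{'x': [5, 4, 243], 'y': [4, 3]}
{'x': [5, 4, 243], 'y': [4, 3], 'z': [7, 9]}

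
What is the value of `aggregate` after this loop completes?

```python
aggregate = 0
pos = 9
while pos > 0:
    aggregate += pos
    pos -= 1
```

Sum 9 down to 1
`aggregate` takes the values: 0 → 9 → 17 → 24 → 30 → 35 → 39 → 42 → 44 → 45

Answer: 45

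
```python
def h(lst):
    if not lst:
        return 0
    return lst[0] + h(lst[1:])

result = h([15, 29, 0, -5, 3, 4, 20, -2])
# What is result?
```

15 + 29 + 0 + (-5) + 3 + 4 + 20 + (-2) + 0 = 64

Answer: 64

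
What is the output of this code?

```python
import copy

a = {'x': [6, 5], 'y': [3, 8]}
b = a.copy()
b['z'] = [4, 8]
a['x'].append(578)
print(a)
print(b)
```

Key concept: shallow copy of dict with mutable values.
Step by step:
`a = {'x': [6, 5], 'y': [3, 8]}` → a = {'x': [6, 5], 'y': [3, 8]}
`b = a.copy()` → b = {'x': [6, 5], 'y': [3, 8]}
`b['z'] = [4, 8]` → b = {'x': [6, 5], 'y': [3, 8], 'z': [4, 8]}
`a['x'].append(578)` → a = {'x': [6, 5, 578], 'y': [3, 8]}; b = {'x': [6, 5, 578], 'y': [3, 8], 'z': [4, 8]}
`print(a)` → prints {'x': [6, 5, 578], 'y': [3, 8]}
`print(b)` → prints {'x': [6, 5, 578], 'y': [3, 8], 'z': [4, 8]}

Answer:
{'x': [6, 5, 578], 'y': [3, 8]}
{'x': [6, 5, 578], 'y': [3, 8], 'z': [4, 8]}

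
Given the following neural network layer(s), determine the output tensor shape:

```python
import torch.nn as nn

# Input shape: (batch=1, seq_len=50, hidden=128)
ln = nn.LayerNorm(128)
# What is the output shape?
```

Input: (1, 50, 128) -> Output: (1, 50, 128)

Answer: (1, 50, 128)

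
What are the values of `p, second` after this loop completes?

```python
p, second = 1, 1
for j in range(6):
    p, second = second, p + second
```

Fibonacci: after 6 iterations
`p, second` takes the values: (1, 1) → (1, 2) → (2, 3) → (3, 5) → (5, 8) → (8, 13) → (13, 21)

Answer: 13, 21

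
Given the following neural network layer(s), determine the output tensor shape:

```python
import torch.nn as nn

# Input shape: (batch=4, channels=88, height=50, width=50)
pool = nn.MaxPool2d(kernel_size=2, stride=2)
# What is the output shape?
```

Input: (4, 88, 50, 50) -> Output: (4, 88, 25, 25)

Answer: (4, 88, 25, 25)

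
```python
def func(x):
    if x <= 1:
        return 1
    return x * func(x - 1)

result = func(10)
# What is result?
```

func(10) = 10 * 9 * 8 * 7 * 6 * 5 * 4 * 3 * 2 * 1 = 3628800

Answer: 3628800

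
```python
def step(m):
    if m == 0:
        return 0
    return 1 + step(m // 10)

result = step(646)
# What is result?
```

Count of digits of 646: 3

Answer: 3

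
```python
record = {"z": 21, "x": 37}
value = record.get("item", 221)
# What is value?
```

Trace:
`record = {"z": 21, "x": 37}` → record = {'z': 21, 'x': 37}
`value = record.get("item", 221)` → value = 221
So value = 221

Answer: 221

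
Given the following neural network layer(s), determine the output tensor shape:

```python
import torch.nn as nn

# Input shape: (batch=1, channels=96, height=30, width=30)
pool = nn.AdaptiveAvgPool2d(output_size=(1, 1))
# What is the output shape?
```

Input: (1, 96, 30, 30) -> Output: (1, 96, 1, 1)

Answer: (1, 96, 1, 1)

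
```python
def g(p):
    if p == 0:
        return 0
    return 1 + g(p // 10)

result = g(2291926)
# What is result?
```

Count of digits of 2291926: 7

Answer: 7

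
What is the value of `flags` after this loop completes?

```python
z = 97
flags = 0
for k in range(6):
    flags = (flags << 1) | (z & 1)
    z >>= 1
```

Reverse lowest 6 bits of 97
`flags` takes the values: 0 → 1 → 2 → 4 → 8 → 16 → 33

Answer: 33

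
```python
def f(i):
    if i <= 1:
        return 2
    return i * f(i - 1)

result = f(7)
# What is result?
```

f(7) = 7 * 6 * 5 * 4 * 3 * 2 * 2 = 10080

Answer: 10080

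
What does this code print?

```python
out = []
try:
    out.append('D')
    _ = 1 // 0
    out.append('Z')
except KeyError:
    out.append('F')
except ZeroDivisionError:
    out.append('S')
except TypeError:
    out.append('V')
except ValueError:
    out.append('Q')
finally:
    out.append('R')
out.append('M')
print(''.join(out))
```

Execution trace: 'D' (try body) → 'S' (except ZeroDivisionError) → 'R' (finally) → 'M' (after the try/except). Output: DSRM

Answer: DSRM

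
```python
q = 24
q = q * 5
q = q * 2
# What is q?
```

Trace:
`q = 24` → q = 24
`q = q * 5` → q = 120
`q = q * 2` → q = 240
So q = 240

Answer: 240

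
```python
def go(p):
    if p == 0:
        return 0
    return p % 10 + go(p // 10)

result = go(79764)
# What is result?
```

Sum of digits of 79764: 4 + 6 + 7 + 9 + 7 = 33

Answer: 33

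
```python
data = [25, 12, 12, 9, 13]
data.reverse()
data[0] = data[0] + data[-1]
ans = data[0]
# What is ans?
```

Trace:
`data = [25, 12, 12, 9, 13]` → data = [25, 12, 12, 9, 13]
`data.reverse()` → data = [13, 9, 12, 12, 25]
`data[0] = data[0] + data[-1]` → data = [38, 9, 12, 12, 25]
`ans = data[0]` → ans = 38
So ans = 38

Answer: 38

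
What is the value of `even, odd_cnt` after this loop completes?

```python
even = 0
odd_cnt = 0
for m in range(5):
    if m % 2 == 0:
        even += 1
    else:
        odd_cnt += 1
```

Count evens and odds in range(5)
`even, odd_cnt` takes the values: (0, 0) → (1, 0) → (1, 1) → (2, 1) → (2, 2) → (3, 2)

Answer: 3, 2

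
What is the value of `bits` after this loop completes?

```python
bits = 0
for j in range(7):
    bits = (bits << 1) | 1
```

Build 7 consecutive 1-bits: 0b1111111
`bits` takes the values: 0 → 1 → 3 → 7 → 15 → 31 → 63 → 127

Answer: 127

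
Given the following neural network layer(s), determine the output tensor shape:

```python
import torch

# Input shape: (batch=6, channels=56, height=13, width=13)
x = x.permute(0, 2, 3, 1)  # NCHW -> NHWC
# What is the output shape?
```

Input: (6, 56, 13, 13) -> Output: (6, 13, 13, 56)

Answer: (6, 13, 13, 56)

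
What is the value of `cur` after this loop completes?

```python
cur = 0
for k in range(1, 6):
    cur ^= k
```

XOR of 1 to 5
`cur` takes the values: 0 → 1 → 3 → 0 → 4 → 1

Answer: 1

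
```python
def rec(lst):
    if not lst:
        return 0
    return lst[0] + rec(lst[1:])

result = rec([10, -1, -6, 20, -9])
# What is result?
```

10 + (-1) + (-6) + 20 + (-9) + 0 = 14

Answer: 14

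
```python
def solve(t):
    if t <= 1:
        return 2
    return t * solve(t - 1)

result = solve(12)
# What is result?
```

solve(12) = 12 * 11 * 10 * 9 * 8 * 7 * 6 * 5 * 4 * 3 * 2 * 2 = 958003200

Answer: 958003200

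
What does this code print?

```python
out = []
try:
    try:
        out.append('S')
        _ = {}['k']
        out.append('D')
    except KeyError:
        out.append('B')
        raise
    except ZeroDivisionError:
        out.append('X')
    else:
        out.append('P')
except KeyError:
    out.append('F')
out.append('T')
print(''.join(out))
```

Execution trace: 'S' (inner try body) → 'B' (inner except KeyError) → 'F' (outer except KeyError) → 'T' (after the try/except). Output: SBFT

Answer: SBFT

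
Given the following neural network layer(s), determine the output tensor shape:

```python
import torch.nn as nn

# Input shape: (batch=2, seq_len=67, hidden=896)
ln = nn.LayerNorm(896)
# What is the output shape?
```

Input: (2, 67, 896) -> Output: (2, 67, 896)

Answer: (2, 67, 896)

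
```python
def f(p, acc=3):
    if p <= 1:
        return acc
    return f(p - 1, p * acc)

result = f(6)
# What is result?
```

Accumulator trace (n, acc): (6, 3) -> (5, 18) -> (4, 90) -> (3, 360) -> (2, 1080) -> (1, 2160) -> return 2160

Answer: 2160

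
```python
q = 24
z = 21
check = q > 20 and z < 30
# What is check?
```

Trace:
`q = 24` → q = 24
`z = 21` → z = 21
`check = q > 20 and z < 30` → check = True
So check = True

Answer: True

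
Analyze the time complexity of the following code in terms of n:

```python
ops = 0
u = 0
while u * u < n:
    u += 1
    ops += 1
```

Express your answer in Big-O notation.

Each loop level contributes: √n. Multiplying the contributions gives O(√n).

Answer: O(√n)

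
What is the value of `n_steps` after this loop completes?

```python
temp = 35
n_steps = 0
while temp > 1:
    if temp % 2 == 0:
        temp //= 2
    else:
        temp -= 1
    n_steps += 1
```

Steps to reduce 35 to 1
`n_steps` takes the values: 0 → 1 → 2 → 3 → 4 → 5 → 6 → 7

Answer: 7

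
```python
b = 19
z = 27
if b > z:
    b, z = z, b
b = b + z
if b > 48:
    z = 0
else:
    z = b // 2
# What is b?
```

Trace:
`b = 19` → b = 19
`z = 27` → z = 27
`if b > z: ...` → b > z is False → no variable changes
`b = b + z` → b = 46
`if b > 48: ...` → b > 48 is False, take else branch → z = 23
So b = 46

Answer: 46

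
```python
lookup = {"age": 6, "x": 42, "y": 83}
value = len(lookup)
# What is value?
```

Trace:
`lookup = {"age": 6, "x": 42, "y": 83}` → lookup = {'age': 6, 'x': 42, 'y': 83}
`value = len(lookup)` → value = 3
So value = 3

Answer: 3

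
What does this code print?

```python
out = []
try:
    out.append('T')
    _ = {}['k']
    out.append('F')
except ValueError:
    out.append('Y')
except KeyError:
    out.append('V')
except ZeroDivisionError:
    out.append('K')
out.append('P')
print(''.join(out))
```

Execution trace: 'T' (try body) → 'V' (except KeyError) → 'P' (after the try/except). Output: TVP

Answer: TVP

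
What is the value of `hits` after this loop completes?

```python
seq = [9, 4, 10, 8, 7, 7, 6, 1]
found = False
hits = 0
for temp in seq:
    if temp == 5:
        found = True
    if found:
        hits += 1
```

Count elements after first 5 in [9, 4, 10, 8, 7, 7, 6, 1]
`hits` takes the values: 0

Answer: 0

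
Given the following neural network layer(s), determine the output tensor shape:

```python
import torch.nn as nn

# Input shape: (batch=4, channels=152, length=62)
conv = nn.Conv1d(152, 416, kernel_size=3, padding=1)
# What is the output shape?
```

Input: (4, 152, 62) -> Output: (4, 416, 62)

Answer: (4, 416, 62)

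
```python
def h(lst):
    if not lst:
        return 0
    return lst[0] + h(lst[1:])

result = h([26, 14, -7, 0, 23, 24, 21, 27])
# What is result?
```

26 + 14 + (-7) + 0 + 23 + 24 + 21 + 27 + 0 = 128

Answer: 128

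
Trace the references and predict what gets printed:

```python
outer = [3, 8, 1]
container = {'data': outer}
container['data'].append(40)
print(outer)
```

Key concept: dict holds reference to list.
Step by step:
`outer = [3, 8, 1]` → outer = [3, 8, 1]
`container = {'data': outer}` → container = {'data': [3, 8, 1]}
`container['data'].append(40)` → outer = [3, 8, 1, 40]; container = {'data': [3, 8, 1, 40]}
`print(outer)` → prints [3, 8, 1, 40]

Answer: [3, 8, 1, 40]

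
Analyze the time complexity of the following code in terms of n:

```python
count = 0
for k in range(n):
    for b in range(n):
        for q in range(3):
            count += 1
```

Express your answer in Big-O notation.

Each loop level contributes: n × n × 1. Multiplying the contributions gives O(n^2).

Answer: O(n^2)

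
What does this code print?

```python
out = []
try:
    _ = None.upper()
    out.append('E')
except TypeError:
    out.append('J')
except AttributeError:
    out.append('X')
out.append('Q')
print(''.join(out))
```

Execution trace: 'X' (except AttributeError) → 'Q' (after the try/except). Output: XQ

Answer: XQ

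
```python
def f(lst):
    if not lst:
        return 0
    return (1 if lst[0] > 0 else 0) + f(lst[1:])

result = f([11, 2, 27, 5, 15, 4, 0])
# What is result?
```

Count of positive elements in [11, 2, 27, 5, 15, 4, 0] = 6

Answer: 6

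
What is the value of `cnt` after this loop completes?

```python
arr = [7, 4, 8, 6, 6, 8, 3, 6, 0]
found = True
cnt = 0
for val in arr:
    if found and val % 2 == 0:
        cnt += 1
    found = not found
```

Count even values at even positions
`cnt` takes the values: 0 → 1 → 2 → 3

Answer: 3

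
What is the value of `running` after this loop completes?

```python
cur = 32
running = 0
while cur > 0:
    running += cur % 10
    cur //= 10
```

Sum digits of 32
`running` takes the values: 0 → 2 → 5

Answer: 5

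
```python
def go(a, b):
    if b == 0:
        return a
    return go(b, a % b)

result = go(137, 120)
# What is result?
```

go(137, 120) -> go(120, 17) -> go(17, 1) -> go(1, 0) -> 1

Answer: 1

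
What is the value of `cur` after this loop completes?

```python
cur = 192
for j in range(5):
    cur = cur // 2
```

Halve 5 times: 192 // 2^5 = 6
`cur` takes the values: 192 → 96 → 48 → 24 → 12 → 6

Answer: 6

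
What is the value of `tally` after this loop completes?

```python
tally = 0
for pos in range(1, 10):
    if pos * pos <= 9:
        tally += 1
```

Count numbers where pos² ≤ 9
`tally` takes the values: 0 → 1 → 2 → 3

Answer: 3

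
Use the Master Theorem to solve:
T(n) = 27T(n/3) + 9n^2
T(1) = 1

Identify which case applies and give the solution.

a=27, b=3, f(n)=9n^2. log_3(27) = 3. Since c=2 < 3, Case 1 applies: T(n) = Θ(n^log_b(a)) = O(n^3).

Answer: O(n^3) - Case 1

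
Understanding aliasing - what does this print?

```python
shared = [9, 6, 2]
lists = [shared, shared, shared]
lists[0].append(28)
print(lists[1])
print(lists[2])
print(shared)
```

Key concept: list of same reference.
Step by step:
`shared = [9, 6, 2]` → shared = [9, 6, 2]
`lists = [shared, shared, shared]` → lists = [[9, 6, 2], [9, 6, 2], [9, 6, 2]]
`lists[0].append(28)` → shared = [9, 6, 2, 28]; lists = [[9, 6, 2, 28], [9, 6, 2, 28], [9, 6, 2, 28]]
`print(lists[1])` → prints [9, 6, 2, 28]
`print(lists[2])` → prints [9, 6, 2, 28]
`print(shared)` → prints [9, 6, 2, 28]

Answer:
[9, 6, 2, 28]
[9, 6, 2, 28]
[9, 6, 2, 28]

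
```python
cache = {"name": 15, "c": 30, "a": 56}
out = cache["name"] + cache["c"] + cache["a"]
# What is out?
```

Trace:
`cache = {"name": 15, "c": 30, "a": 56}` → cache = {'name': 15, 'c': 30, 'a': 56}
`out = cache["name"] + cache["c"] + cache["a"]` → out = 101
So out = 101

Answer: 101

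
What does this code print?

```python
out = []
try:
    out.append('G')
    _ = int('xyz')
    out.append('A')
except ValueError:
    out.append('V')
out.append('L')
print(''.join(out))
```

Execution trace: 'G' (try body) → 'V' (except ValueError) → 'L' (after the try/except). Output: GVL

Answer: GVL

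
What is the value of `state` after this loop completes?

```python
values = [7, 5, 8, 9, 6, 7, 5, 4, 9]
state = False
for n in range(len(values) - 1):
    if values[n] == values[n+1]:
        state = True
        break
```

Check consecutive duplicates in [7, 5, 8, 9, 6, 7, 5, 4, 9]
`state` takes the values: False

Answer: False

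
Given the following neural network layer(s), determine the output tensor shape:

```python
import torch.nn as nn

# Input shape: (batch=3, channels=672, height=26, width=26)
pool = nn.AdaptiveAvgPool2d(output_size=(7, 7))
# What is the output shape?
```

Input: (3, 672, 26, 26) -> Output: (3, 672, 7, 7)

Answer: (3, 672, 7, 7)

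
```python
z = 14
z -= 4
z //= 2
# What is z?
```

Trace:
`z = 14` → z = 14
`z -= 4` → z = 10
`z //= 2` → z = 5
So z = 5

Answer: 5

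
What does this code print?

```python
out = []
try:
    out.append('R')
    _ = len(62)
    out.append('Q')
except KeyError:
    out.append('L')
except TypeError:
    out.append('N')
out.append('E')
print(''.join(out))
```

Execution trace: 'R' (try body) → 'N' (except TypeError) → 'E' (after the try/except). Output: RNE

Answer: RNE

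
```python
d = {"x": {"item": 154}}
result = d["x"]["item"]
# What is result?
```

Trace:
`d = {"x": {"item": 154}}` → d = {'x': {'item': 154}}
`result = d["x"]["item"]` → result = 154
So result = 154

Answer: 154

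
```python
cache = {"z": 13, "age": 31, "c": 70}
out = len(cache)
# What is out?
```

Trace:
`cache = {"z": 13, "age": 31, "c": 70}` → cache = {'z': 13, 'age': 31, 'c': 70}
`out = len(cache)` → out = 3
So out = 3

Answer: 3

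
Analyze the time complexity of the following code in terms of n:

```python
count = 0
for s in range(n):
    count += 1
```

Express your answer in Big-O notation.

Each loop level contributes: n. Multiplying the contributions gives O(n).

Answer: O(n)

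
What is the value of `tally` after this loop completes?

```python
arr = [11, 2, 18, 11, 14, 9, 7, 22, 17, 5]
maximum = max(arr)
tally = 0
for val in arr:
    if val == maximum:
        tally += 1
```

Count of max value 22 in [11, 2, 18, 11, 14, 9, 7, 22, 17, 5]
`tally` takes the values: 0 → 1

Answer: 1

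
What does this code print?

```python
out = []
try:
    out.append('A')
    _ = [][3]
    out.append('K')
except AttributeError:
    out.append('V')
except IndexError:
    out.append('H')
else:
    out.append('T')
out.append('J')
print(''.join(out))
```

Execution trace: 'A' (try body) → 'H' (except IndexError) → 'J' (after the try/except). Output: AHJ

Answer: AHJ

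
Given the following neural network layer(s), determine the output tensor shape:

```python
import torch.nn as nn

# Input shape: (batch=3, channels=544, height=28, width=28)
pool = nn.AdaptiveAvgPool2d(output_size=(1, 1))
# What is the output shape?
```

Input: (3, 544, 28, 28) -> Output: (3, 544, 1, 1)

Answer: (3, 544, 1, 1)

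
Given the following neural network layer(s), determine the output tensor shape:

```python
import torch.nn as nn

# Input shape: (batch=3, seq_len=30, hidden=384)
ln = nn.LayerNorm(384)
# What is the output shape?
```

Input: (3, 30, 384) -> Output: (3, 30, 384)

Answer: (3, 30, 384)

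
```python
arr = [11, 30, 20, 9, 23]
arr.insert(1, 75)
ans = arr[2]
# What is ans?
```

Trace:
`arr = [11, 30, 20, 9, 23]` → arr = [11, 30, 20, 9, 23]
`arr.insert(1, 75)` → arr = [11, 75, 30, 20, 9, 23]
`ans = arr[2]` → ans = 30
So ans = 30

Answer: 30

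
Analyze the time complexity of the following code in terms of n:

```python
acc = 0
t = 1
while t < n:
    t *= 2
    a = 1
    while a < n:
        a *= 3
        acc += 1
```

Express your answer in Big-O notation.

Each loop level contributes: log n × log n. Multiplying the contributions gives O(log² n).

Answer: O(log² n)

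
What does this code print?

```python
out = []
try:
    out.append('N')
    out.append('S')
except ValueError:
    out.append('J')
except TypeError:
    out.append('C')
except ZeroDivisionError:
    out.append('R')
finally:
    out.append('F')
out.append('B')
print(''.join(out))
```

Execution trace: 'N' (try body) → 'S' (try body, no exception) → 'F' (finally) → 'B' (after the try/except). Output: NSFB

Answer: NSFB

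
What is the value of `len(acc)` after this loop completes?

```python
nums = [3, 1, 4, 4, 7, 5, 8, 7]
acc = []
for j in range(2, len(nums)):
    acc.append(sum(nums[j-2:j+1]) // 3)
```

Number of 3-element averages
`acc` takes the values: [] → [2] → [2, 3] → [2, 3, 5] → [2, 3, 5, 5] → [2, 3, 5, 5, 6] → [2, 3, 5, 5, 6, 6]
So `len(acc)` = 6

Answer: 6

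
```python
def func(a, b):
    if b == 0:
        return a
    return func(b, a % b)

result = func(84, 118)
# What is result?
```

func(84, 118) -> func(118, 84) -> func(84, 34) -> func(34, 16) -> func(16, 2) -> func(2, 0) -> 2

Answer: 2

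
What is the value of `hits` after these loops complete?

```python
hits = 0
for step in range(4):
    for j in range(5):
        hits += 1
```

4 * 5 = 20
`hits` takes the values: 0 → 1 → 2 → 3 → 4 → 5 → 6 → 7 → 8 → 9 → 10 → 11 → 12 → 13 → 14 → 15 → 16 → 17 → 18 → 19 → 20

Answer: 20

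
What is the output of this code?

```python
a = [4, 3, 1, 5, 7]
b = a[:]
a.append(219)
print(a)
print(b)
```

Key concept: slice [:] creates copy.
Step by step:
`a = [4, 3, 1, 5, 7]` → a = [4, 3, 1, 5, 7]
`b = a[:]` → b = [4, 3, 1, 5, 7]
`a.append(219)` → a = [4, 3, 1, 5, 7, 219]
`print(a)` → prints [4, 3, 1, 5, 7, 219]
`print(b)` → prints [4, 3, 1, 5, 7]

Answer:
[4, 3, 1, 5, 7, 219]
[4, 3, 1, 5, 7]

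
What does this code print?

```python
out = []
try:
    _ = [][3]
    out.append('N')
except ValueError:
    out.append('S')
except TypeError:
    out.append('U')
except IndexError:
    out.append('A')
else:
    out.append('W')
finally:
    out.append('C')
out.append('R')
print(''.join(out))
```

Execution trace: 'A' (except IndexError) → 'C' (finally) → 'R' (after the try/except). Output: ACR

Answer: ACR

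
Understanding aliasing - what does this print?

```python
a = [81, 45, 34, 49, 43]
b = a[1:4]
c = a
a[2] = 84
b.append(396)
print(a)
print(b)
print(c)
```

Key concept: slice vs alias.
Step by step:
`a = [81, 45, 34, 49, 43]` → a = [81, 45, 34, 49, 43]
`b = a[1:4]` → b = [45, 34, 49]
`c = a` → c = [81, 45, 34, 49, 43] (same object as a)
`a[2] = 84` → a = [81, 45, 84, 49, 43] (same object as c); c = [81, 45, 84, 49, 43] (same object as a)
`b.append(396)` → b = [45, 34, 49, 396]
`print(a)` → prints [81, 45, 84, 49, 43]
`print(b)` → prints [45, 34, 49, 396]
`print(c)` → prints [81, 45, 84, 49, 43]

Answer:
[81, 45, 84, 49, 43]
[45, 34, 49, 396]
[81, 45, 84, 49, 43]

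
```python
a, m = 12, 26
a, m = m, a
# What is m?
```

Trace:
`a, m = 12, 26` → a = 12; m = 26
`a, m = m, a` → a = 26; m = 12
So m = 12

Answer: 12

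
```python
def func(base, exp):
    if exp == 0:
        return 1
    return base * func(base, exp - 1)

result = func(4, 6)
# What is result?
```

func(4, 6) = 4 * 4 * 4 * 4 * 4 * 4 = 4096

Answer: 4096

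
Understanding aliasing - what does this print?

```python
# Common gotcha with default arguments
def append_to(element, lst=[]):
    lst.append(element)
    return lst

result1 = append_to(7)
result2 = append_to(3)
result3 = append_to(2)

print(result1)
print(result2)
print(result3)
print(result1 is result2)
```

Key concept: mutable default argument gotcha.
Step by step:
`result1 = append_to(7)` → result1 = [7]
`result2 = append_to(3)` → result1 = [7, 3] (same object as result2); result2 = [7, 3] (same object as result1)
`result3 = append_to(2)` → result1 = [7, 3, 2] (same object as result2, result3); result2 = [7, 3, 2] (same object as result1, result3); result3 = [7, 3, 2] (same object as result1, result2)
`print(result1)` → prints [7, 3, 2]
`print(result2)` → prints [7, 3, 2]
`print(result3)` → prints [7, 3, 2]
`print(result1 is result2)` → prints True

Answer:
[7, 3, 2]
[7, 3, 2]
[7, 3, 2]
True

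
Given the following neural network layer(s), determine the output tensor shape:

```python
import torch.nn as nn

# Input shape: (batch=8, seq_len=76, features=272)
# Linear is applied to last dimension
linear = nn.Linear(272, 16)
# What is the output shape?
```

Input: (8, 76, 272) -> Output: (8, 76, 16)

Answer: (8, 76, 16)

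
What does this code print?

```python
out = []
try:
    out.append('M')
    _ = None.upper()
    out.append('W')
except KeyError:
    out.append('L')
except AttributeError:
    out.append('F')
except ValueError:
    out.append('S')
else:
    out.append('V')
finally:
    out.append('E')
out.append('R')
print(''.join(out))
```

Execution trace: 'M' (try body) → 'F' (except AttributeError) → 'E' (finally) → 'R' (after the try/except). Output: MFER

Answer: MFER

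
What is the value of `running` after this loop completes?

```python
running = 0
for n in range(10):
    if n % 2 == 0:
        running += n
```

Sum of even numbers 0 to 9
`running` takes the values: 0 → 2 → 6 → 12 → 20

Answer: 20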